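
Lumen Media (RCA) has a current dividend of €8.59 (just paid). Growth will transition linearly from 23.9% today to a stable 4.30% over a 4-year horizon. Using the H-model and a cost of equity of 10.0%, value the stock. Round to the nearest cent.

€216.26

H-model: P₀ = D₀[(1+g_L) + H(g_S−g_L)]/(r−g_L), with H = 4/2 = 2.
P₀ = 8.59 × [(1+0.043) + 2×(0.239−0.043)] / (0.1−0.043)
   = 8.59 × 1.4350 / 0.057 = 216.2570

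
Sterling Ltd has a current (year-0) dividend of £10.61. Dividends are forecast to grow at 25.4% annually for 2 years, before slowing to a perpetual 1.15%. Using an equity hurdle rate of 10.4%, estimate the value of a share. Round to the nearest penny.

Two-stage DDM. Project D₁…D_2 at 0.254, terminal growth 0.0115, discount at r = 0.104.
D_1 = 13.3049
D_2 = 16.6844
Terminal value at t=2: TV = D_3/(r−g) = 16.8763/(0.104−0.0115) = 182.4461
P₀ = 13.3049/(1+0.104)^1 + 16.6844/(1+0.104)^2 + 182.4461/(1+0.104)^2 = 175.4319

£175.43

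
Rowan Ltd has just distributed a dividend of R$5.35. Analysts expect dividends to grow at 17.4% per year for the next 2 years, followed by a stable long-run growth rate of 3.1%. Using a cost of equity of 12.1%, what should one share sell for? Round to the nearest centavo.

R$78.69

Two-stage DDM. Project D₁…D_2 at 0.174, terminal growth 0.031, discount at r = 0.121.
D_1 = 6.2809
D_2 = 7.3738
Terminal value at t=2: TV = D_3/(r−g) = 7.6024/(0.121−0.031) = 84.4707
P₀ = 6.2809/(1+0.121)^1 + 7.3738/(1+0.121)^2 + 84.4707/(1+0.121)^2 = 78.6902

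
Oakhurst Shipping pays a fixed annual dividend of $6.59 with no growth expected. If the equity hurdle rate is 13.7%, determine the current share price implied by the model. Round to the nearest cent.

Zero-growth DDM (perpetuity): P₀ = D/r = 6.59 / 0.137 = 48.1022

$48.10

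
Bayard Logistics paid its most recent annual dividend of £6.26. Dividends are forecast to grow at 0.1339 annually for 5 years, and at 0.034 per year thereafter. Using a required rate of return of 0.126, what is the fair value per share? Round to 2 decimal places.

Two-stage DDM. Project D₁…D_5 at 0.1339, terminal growth 0.034, discount at r = 0.126.
D_1 = 7.0982
D_2 = 8.0487
D_3 = 9.1264
D_4 = 10.3484
D_5 = 11.7341
Terminal value at t=5: TV = D_6/(r−g) = 12.1330/(0.126−0.034) = 131.8806
P₀ = 7.0982/(1+0.126)^1 + 8.0487/(1+0.126)^2 + 9.1264/(1+0.126)^3 + 10.3484/(1+0.126)^4 + 11.7341/(1+0.126)^5 + 131.8806/(1+0.126)^5 = 104.8249

£104.82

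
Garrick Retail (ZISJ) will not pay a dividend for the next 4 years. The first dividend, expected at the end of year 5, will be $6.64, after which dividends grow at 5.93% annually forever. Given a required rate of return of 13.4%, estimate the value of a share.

$53.75

Deferred-dividend DDM. At t=4 the remaining stream is a growing perpetuity with first payment D_5 = 6.64.
V_4 = D_5/(r−g) = 6.64/(0.134−0.0593) = 88.8889
P₀ = V_4/(1+r)^4 = 88.8889/(1+0.134)^4 = 53.7521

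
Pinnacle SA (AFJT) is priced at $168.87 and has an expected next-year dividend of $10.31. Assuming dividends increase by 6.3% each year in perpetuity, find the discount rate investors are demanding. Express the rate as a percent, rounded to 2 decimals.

Rearranging the constant-growth DDM: r = D₁/P₀ + g.
r = 10.3100 / 168.87 + 0.063 = 0.06105 + 0.063 = 0.12405

12.41%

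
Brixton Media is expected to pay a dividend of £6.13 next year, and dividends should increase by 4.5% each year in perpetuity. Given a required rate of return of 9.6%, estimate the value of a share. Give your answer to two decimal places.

£120.20

Gordon growth model: P₀ = D₁/(r − g), with D₁ = 6.13 given directly.
P₀ = 6.1300 / (0.096 − 0.045) = 6.1300 / 0.051 = 120.1961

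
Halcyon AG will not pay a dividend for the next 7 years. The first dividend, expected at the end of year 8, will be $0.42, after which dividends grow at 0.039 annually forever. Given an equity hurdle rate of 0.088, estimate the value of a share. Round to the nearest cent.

Deferred-dividend DDM. At t=7 the remaining stream is a growing perpetuity with first payment D_8 = 0.42.
V_7 = D_8/(r−g) = 0.42/(0.088−0.039) = 8.5714
P₀ = V_7/(1+r)^7 = 8.5714/(1+0.088)^7 = 4.7495

$4.75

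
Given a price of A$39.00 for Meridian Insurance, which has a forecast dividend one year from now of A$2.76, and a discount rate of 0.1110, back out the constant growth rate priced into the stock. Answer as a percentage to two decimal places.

4.02%

From P₀ = D₁/(r − g), the implied growth is g = r − D₁/P₀.
g = 0.111 − 2.76/39.00 = 0.111 − 0.07077 = 0.04023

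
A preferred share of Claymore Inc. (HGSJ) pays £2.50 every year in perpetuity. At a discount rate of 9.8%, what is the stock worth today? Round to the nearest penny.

£25.51

Zero-growth DDM (perpetuity): P₀ = D/r = 2.50 / 0.098 = 25.5102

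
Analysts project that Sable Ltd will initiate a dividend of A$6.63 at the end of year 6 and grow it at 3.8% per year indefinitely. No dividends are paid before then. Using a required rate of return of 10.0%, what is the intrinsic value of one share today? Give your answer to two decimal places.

A$66.40

Deferred-dividend DDM. At t=5 the remaining stream is a growing perpetuity with first payment D_6 = 6.63.
V_5 = D_6/(r−g) = 6.63/(0.1−0.038) = 106.9355
P₀ = V_5/(1+r)^5 = 106.9355/(1+0.1)^5 = 66.3985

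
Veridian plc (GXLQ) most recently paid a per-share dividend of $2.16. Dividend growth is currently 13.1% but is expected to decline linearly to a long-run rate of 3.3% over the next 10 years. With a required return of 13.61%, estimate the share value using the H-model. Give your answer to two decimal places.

$31.91

H-model: P₀ = D₀[(1+g_L) + H(g_S−g_L)]/(r−g_L), with H = 10/2 = 5.
P₀ = 2.16 × [(1+0.033) + 5×(0.131−0.033)] / (0.1361−0.033)
   = 2.16 × 1.5230 / 0.1031 = 31.9077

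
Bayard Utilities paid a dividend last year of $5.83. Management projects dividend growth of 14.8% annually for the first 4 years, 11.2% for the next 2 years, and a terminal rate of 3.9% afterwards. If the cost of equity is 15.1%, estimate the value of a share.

$84.08

Three-stage DDM. Project D₁…D_6; terminal Gordon value at t=6 with g = 0.039; discount at r = 0.151.
D_1 = 6.6928
D_2 = 7.6834
D_3 = 8.8205
D_4 = 10.1260
D_5 = 11.2601
D_6 = 12.5212
TV_6 = 13.0095/(0.151−0.039) = 116.1564
P₀ = Σ Dₜ/(1+r)ᵗ + TV_6/(1+r)^6 = 84.0839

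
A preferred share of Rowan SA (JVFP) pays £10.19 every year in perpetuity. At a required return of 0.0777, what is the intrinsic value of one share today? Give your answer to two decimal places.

Zero-growth DDM (perpetuity): P₀ = D/r = 10.19 / 0.0777 = 131.1454

£131.15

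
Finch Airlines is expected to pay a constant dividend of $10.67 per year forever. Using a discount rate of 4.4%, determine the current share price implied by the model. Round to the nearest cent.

$242.50

Zero-growth DDM (perpetuity): P₀ = D/r = 10.67 / 0.044 = 242.5000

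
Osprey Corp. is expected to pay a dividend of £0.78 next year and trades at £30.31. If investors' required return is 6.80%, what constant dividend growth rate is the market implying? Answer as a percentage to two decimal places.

4.23%

From P₀ = D₁/(r − g), the implied growth is g = r − D₁/P₀.
g = 0.068 − 0.78/30.31 = 0.068 − 0.02573 = 0.04227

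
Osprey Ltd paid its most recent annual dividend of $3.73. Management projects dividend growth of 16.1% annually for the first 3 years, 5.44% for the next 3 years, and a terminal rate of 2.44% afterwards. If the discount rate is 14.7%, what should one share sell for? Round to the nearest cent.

Three-stage DDM. Project D₁…D_6; terminal Gordon value at t=6 with g = 0.0244; discount at r = 0.147.
D_1 = 4.3305
D_2 = 5.0277
D_3 = 5.8372
D_4 = 6.1548
D_5 = 6.4896
D_6 = 6.8426
TV_6 = 7.0096/(0.147−0.0244) = 57.1743
P₀ = Σ Dₜ/(1+r)ᵗ + TV_6/(1+r)^6 = 46.4037

$46.40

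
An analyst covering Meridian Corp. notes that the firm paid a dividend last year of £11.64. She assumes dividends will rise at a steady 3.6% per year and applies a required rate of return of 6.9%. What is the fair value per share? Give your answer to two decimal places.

Gordon growth model: P₀ = D₁/(r − g). D₁ = 11.64 × (1 + 0.036) = 12.0590.
P₀ = 12.0590 / (0.069 − 0.036) = 12.0590 / 0.033 = 365.4255

£365.43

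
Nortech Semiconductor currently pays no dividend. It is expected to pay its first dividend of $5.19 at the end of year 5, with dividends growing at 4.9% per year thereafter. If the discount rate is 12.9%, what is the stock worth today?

Deferred-dividend DDM. At t=4 the remaining stream is a growing perpetuity with first payment D_5 = 5.19.
V_4 = D_5/(r−g) = 5.19/(0.129−0.049) = 64.8750
P₀ = V_4/(1+r)^4 = 64.8750/(1+0.129)^4 = 39.9302

$39.93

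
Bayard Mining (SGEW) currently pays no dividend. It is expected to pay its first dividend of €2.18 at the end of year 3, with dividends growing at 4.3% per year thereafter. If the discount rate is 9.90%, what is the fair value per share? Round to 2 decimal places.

€32.23

Deferred-dividend DDM. At t=2 the remaining stream is a growing perpetuity with first payment D_3 = 2.18.
V_2 = D_3/(r−g) = 2.18/(0.099−0.043) = 38.9286
P₀ = V_2/(1+r)^2 = 38.9286/(1+0.099)^2 = 32.2309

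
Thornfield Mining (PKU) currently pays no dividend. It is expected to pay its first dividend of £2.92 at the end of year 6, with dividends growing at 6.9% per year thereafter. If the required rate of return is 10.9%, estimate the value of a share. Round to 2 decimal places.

£43.52

Deferred-dividend DDM. At t=5 the remaining stream is a growing perpetuity with first payment D_6 = 2.92.
V_5 = D_6/(r−g) = 2.92/(0.109−0.069) = 73.0000
P₀ = V_5/(1+r)^5 = 73.0000/(1+0.109)^5 = 43.5176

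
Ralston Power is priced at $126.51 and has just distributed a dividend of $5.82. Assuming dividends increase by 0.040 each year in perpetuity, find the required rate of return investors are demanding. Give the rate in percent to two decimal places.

Rearranging the constant-growth DDM: r = D₁/P₀ + g.
D₁ = 5.82 × (1 + 0.04) = 6.0528.
r = 6.0528 / 126.51 + 0.04 = 0.04784 + 0.04 = 0.08784

8.78%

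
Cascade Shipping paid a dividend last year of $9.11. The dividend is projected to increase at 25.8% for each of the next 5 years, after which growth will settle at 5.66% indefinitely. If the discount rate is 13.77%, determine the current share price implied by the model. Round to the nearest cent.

$258.39

Two-stage DDM. Project D₁…D_5 at 0.258, terminal growth 0.0566, discount at r = 0.1377.
D_1 = 11.4604
D_2 = 14.4172
D_3 = 18.1368
D_4 = 22.8161
D_5 = 28.7026
Terminal value at t=5: TV = D_6/(r−g) = 30.3272/(0.1377−0.0566) = 373.9481
P₀ = 11.4604/(1+0.1377)^1 + 14.4172/(1+0.1377)^2 + 18.1368/(1+0.1377)^3 + 22.8161/(1+0.1377)^4 + 28.7026/(1+0.1377)^5 + 373.9481/(1+0.1377)^5 = 258.3930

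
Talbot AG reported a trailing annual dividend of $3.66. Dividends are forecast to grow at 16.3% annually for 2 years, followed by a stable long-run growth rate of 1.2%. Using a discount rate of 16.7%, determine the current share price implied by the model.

Two-stage DDM. Project D₁…D_2 at 0.163, terminal growth 0.012, discount at r = 0.167.
D_1 = 4.2566
D_2 = 4.9504
Terminal value at t=2: TV = D_3/(r−g) = 5.0098/(0.167−0.012) = 32.3213
P₀ = 4.2566/(1+0.167)^1 + 4.9504/(1+0.167)^2 + 32.3213/(1+0.167)^2 = 31.0151

$31.02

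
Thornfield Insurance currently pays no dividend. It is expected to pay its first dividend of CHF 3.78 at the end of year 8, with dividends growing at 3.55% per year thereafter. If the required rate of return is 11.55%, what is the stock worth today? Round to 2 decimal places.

CHF 21.98

Deferred-dividend DDM. At t=7 the remaining stream is a growing perpetuity with first payment D_8 = 3.78.
V_7 = D_8/(r−g) = 3.78/(0.1155−0.0355) = 47.2500
P₀ = V_7/(1+r)^7 = 47.2500/(1+0.1155)^7 = 21.9844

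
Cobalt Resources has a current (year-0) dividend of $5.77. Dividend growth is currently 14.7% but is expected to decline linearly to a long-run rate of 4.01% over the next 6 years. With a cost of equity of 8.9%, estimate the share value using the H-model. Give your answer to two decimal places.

$160.57

H-model: P₀ = D₀[(1+g_L) + H(g_S−g_L)]/(r−g_L), with H = 6/2 = 3.
P₀ = 5.77 × [(1+0.0401) + 3×(0.147−0.0401)] / (0.089−0.0401)
   = 5.77 × 1.3608 / 0.0489 = 160.5688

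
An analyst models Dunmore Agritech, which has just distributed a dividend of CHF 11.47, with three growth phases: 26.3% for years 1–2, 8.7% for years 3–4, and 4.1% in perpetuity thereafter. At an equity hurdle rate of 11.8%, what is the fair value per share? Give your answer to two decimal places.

CHF 242.74

Three-stage DDM. Project D₁…D_4; terminal Gordon value at t=4 with g = 0.041; discount at r = 0.118.
D_1 = 14.4866
D_2 = 18.2966
D_3 = 19.8884
D_4 = 21.6187
TV_4 = 22.5050/(0.118−0.041) = 292.2733
P₀ = Σ Dₜ/(1+r)ᵗ + TV_4/(1+r)^4 = 242.7434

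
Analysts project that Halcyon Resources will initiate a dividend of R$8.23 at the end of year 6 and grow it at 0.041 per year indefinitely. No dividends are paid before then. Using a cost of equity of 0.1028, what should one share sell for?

R$81.64

Deferred-dividend DDM. At t=5 the remaining stream is a growing perpetuity with first payment D_6 = 8.23.
V_5 = D_6/(r−g) = 8.23/(0.1028−0.041) = 133.1715
P₀ = V_5/(1+r)^5 = 133.1715/(1+0.1028)^5 = 81.6446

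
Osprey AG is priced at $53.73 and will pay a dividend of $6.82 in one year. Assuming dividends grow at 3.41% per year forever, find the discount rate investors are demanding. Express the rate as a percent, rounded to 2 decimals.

16.10%

Rearranging the constant-growth DDM: r = D₁/P₀ + g.
r = 6.8200 / 53.73 + 0.0341 = 0.12693 + 0.0341 = 0.16103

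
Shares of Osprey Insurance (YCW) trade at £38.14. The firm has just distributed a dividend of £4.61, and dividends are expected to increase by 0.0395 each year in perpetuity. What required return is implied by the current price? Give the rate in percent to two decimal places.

Rearranging the constant-growth DDM: r = D₁/P₀ + g.
D₁ = 4.61 × (1 + 0.0395) = 4.7921.
r = 4.7921 / 38.14 + 0.0395 = 0.12564 + 0.0395 = 0.16514

16.51%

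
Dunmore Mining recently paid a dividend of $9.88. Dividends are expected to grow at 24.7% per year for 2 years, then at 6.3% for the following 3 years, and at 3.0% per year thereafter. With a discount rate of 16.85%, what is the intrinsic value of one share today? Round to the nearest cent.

$112.81

Three-stage DDM. Project D₁…D_5; terminal Gordon value at t=5 with g = 0.03; discount at r = 0.1685.
D_1 = 12.3204
D_2 = 15.3635
D_3 = 16.3314
D_4 = 17.3603
D_5 = 18.4540
TV_5 = 19.0076/(0.1685−0.03) = 137.2389
P₀ = Σ Dₜ/(1+r)ᵗ + TV_5/(1+r)^5 = 112.8141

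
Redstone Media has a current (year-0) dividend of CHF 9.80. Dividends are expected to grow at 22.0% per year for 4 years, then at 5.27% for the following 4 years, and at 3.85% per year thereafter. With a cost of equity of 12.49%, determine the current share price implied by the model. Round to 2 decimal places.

Three-stage DDM. Project D₁…D_8; terminal Gordon value at t=8 with g = 0.0385; discount at r = 0.1249.
D_1 = 11.9560
D_2 = 14.5863
D_3 = 17.7953
D_4 = 21.7103
D_5 = 22.8544
D_6 = 24.0588
D_7 = 25.3267
D_8 = 26.6615
TV_8 = 27.6879/(0.1249−0.0385) = 320.4621
P₀ = Σ Dₜ/(1+r)ᵗ + TV_8/(1+r)^8 = 219.2750

CHF 219.27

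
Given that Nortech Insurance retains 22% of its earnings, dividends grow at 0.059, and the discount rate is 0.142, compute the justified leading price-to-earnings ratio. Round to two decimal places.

Payout ratio b = 1 − 0.22 = 0.78.
Justified leading P/E = b/(r−g) = 0.78/(0.142−0.059) = 9.3976

9.40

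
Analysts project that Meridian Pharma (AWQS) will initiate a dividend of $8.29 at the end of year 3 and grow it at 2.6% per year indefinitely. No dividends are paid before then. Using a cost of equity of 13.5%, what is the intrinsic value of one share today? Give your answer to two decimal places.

Deferred-dividend DDM. At t=2 the remaining stream is a growing perpetuity with first payment D_3 = 8.29.
V_2 = D_3/(r−g) = 8.29/(0.135−0.026) = 76.0550
P₀ = V_2/(1+r)^2 = 76.0550/(1+0.135)^2 = 59.0386

$59.04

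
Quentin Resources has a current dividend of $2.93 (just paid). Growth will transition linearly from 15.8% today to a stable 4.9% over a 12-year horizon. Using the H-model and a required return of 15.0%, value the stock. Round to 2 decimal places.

$49.40

H-model: P₀ = D₀[(1+g_L) + H(g_S−g_L)]/(r−g_L), with H = 12/2 = 6.
P₀ = 2.93 × [(1+0.049) + 6×(0.158−0.049)] / (0.15−0.049)
   = 2.93 × 1.7030 / 0.101 = 49.4039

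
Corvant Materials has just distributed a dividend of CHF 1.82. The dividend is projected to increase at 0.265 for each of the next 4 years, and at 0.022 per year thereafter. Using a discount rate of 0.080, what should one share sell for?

CHF 71.34

Two-stage DDM. Project D₁…D_4 at 0.265, terminal growth 0.022, discount at r = 0.08.
D_1 = 2.3023
D_2 = 2.9124
D_3 = 3.6842
D_4 = 4.6605
Terminal value at t=4: TV = D_5/(r−g) = 4.7630/(0.08−0.022) = 82.1214
P₀ = 2.3023/(1+0.08)^1 + 2.9124/(1+0.08)^2 + 3.6842/(1+0.08)^3 + 4.6605/(1+0.08)^4 + 82.1214/(1+0.08)^4 = 71.3406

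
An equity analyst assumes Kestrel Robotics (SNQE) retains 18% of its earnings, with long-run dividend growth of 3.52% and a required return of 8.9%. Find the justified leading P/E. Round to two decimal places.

15.24

Payout ratio b = 1 − 0.18 = 0.82.
Justified leading P/E = b/(r−g) = 0.82/(0.089−0.0352) = 15.2416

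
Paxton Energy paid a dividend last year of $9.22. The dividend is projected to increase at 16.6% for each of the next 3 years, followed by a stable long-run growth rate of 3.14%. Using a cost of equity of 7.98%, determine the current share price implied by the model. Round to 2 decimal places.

$279.70

Two-stage DDM. Project D₁…D_3 at 0.166, terminal growth 0.0314, discount at r = 0.0798.
D_1 = 10.7505
D_2 = 12.5351
D_3 = 14.6159
Terminal value at t=3: TV = D_4/(r−g) = 15.0749/(0.0798−0.0314) = 311.4643
P₀ = 10.7505/(1+0.0798)^1 + 12.5351/(1+0.0798)^2 + 14.6159/(1+0.0798)^3 + 311.4643/(1+0.0798)^3 = 279.7037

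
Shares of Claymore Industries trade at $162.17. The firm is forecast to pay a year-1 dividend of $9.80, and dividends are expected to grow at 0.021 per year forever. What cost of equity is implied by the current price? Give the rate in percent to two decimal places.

Rearranging the constant-growth DDM: r = D₁/P₀ + g.
r = 9.8000 / 162.17 + 0.021 = 0.06043 + 0.021 = 0.08143

8.14%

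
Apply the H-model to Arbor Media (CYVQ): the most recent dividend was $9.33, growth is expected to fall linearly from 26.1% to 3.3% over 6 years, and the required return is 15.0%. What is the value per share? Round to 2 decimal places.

H-model: P₀ = D₀[(1+g_L) + H(g_S−g_L)]/(r−g_L), with H = 6/2 = 3.
P₀ = 9.33 × [(1+0.033) + 3×(0.261−0.033)] / (0.15−0.033)
   = 9.33 × 1.7170 / 0.117 = 136.9197

$136.92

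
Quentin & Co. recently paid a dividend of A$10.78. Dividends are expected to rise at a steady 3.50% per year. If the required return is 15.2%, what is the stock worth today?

A$95.36

Gordon growth model: P₀ = D₁/(r − g). D₁ = 10.78 × (1 + 0.035) = 11.1573.
P₀ = 11.1573 / (0.152 − 0.035) = 11.1573 / 0.117 = 95.3615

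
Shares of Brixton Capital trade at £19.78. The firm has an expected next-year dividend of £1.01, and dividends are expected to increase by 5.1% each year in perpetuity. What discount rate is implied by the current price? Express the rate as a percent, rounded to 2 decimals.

Rearranging the constant-growth DDM: r = D₁/P₀ + g.
r = 1.0100 / 19.78 + 0.051 = 0.05106 + 0.051 = 0.10206

10.21%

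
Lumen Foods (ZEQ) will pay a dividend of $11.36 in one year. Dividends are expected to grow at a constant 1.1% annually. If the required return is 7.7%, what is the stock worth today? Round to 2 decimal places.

Gordon growth model: P₀ = D₁/(r − g), with D₁ = 11.36 given directly.
P₀ = 11.3600 / (0.077 − 0.011) = 11.3600 / 0.066 = 172.1212

$172.12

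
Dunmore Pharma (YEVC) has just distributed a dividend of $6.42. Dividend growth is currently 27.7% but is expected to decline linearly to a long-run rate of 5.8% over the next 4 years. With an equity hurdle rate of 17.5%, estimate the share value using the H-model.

H-model: P₀ = D₀[(1+g_L) + H(g_S−g_L)]/(r−g_L), with H = 4/2 = 2.
P₀ = 6.42 × [(1+0.058) + 2×(0.277−0.058)] / (0.175−0.058)
   = 6.42 × 1.4960 / 0.117 = 82.0882

$82.09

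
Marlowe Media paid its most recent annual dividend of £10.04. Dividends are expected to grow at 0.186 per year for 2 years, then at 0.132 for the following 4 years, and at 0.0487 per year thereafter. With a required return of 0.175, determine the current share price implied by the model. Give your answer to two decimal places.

Three-stage DDM. Project D₁…D_6; terminal Gordon value at t=6 with g = 0.0487; discount at r = 0.175.
D_1 = 11.9074
D_2 = 14.1222
D_3 = 15.9864
D_4 = 18.0966
D_5 = 20.4853
D_6 = 23.1894
TV_6 = 24.3187/(0.175−0.0487) = 192.5470
P₀ = Σ Dₜ/(1+r)ᵗ + TV_6/(1+r)^6 = 130.8355

£130.84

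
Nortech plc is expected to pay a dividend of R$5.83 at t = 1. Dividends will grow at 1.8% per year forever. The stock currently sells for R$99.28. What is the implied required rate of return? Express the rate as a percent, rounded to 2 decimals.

7.67%

Rearranging the constant-growth DDM: r = D₁/P₀ + g.
r = 5.8300 / 99.28 + 0.018 = 0.05872 + 0.018 = 0.07672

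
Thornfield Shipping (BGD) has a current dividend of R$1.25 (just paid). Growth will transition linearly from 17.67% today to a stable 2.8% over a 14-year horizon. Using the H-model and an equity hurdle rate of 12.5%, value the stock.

R$26.66

H-model: P₀ = D₀[(1+g_L) + H(g_S−g_L)]/(r−g_L), with H = 14/2 = 7.
P₀ = 1.25 × [(1+0.028) + 7×(0.1767−0.028)] / (0.125−0.028)
   = 1.25 × 2.0689 / 0.097 = 26.6611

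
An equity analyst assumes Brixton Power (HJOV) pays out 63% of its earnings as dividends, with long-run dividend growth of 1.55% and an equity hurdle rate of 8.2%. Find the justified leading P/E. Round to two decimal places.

9.47

Justified leading P/E = b/(r−g) = 0.63/(0.082−0.0155) = 9.4737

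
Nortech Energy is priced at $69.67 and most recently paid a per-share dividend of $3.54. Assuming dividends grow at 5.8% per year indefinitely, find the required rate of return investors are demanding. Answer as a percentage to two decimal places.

Rearranging the constant-growth DDM: r = D₁/P₀ + g.
D₁ = 3.54 × (1 + 0.058) = 3.7453.
r = 3.7453 / 69.67 + 0.058 = 0.05376 + 0.058 = 0.11176

11.18%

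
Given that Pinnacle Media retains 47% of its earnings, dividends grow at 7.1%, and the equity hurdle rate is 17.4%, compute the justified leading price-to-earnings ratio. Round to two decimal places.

5.15

Payout ratio b = 1 − 0.47 = 0.53.
Justified leading P/E = b/(r−g) = 0.53/(0.174−0.071) = 5.1456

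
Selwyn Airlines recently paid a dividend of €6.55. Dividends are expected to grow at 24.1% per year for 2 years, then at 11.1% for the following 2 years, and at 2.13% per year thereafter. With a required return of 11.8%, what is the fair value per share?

€115.50

Three-stage DDM. Project D₁…D_4; terminal Gordon value at t=4 with g = 0.0213; discount at r = 0.118.
D_1 = 8.1286
D_2 = 10.0875
D_3 = 11.2072
D_4 = 12.4513
TV_4 = 12.7165/(0.118−0.0213) = 131.5043
P₀ = Σ Dₜ/(1+r)ᵗ + TV_4/(1+r)^4 = 115.5039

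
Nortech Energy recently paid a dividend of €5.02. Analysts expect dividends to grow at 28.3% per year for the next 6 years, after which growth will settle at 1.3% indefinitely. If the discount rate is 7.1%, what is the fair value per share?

€318.53

Two-stage DDM. Project D₁…D_6 at 0.283, terminal growth 0.013, discount at r = 0.071.
D_1 = 6.4407
D_2 = 8.2634
D_3 = 10.6019
D_4 = 13.6022
D_5 = 17.4517
D_6 = 22.3905
Terminal value at t=6: TV = D_7/(r−g) = 22.6816/(0.071−0.013) = 391.0615
P₀ = 6.4407/(1+0.071)^1 + 8.2634/(1+0.071)^2 + 10.6019/(1+0.071)^3 + 13.6022/(1+0.071)^4 + 17.4517/(1+0.071)^5 + 22.3905/(1+0.071)^6 + 391.0615/(1+0.071)^6 = 318.5318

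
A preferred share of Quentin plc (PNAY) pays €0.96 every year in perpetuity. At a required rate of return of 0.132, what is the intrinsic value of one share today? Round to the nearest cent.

Zero-growth DDM (perpetuity): P₀ = D/r = 0.96 / 0.132 = 7.2727

€7.27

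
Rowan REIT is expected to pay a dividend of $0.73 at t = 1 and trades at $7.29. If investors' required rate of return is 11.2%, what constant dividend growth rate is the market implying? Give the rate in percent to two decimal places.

From P₀ = D₁/(r − g), the implied growth is g = r − D₁/P₀.
g = 0.112 − 0.73/7.29 = 0.112 − 0.10014 = 0.01186

1.19%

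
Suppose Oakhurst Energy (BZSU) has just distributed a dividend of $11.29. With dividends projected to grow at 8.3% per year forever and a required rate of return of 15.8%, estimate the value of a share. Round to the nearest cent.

Gordon growth model: P₀ = D₁/(r − g). D₁ = 11.29 × (1 + 0.083) = 12.2271.
P₀ = 12.2271 / (0.158 − 0.083) = 12.2271 / 0.075 = 163.0276

$163.03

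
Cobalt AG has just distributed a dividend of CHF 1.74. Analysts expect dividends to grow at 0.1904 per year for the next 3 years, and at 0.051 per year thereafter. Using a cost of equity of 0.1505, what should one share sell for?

Two-stage DDM. Project D₁…D_3 at 0.1904, terminal growth 0.051, discount at r = 0.1505.
D_1 = 2.0713
D_2 = 2.4657
D_3 = 2.9351
Terminal value at t=3: TV = D_4/(r−g) = 3.0848/(0.1505−0.051) = 31.0033
P₀ = 2.0713/(1+0.1505)^1 + 2.4657/(1+0.1505)^2 + 2.9351/(1+0.1505)^3 + 31.0033/(1+0.1505)^3 = 25.9491

CHF 25.95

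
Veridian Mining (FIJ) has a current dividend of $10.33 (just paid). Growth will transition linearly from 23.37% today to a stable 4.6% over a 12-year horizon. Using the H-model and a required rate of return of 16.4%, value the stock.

$190.16

H-model: P₀ = D₀[(1+g_L) + H(g_S−g_L)]/(r−g_L), with H = 12/2 = 6.
P₀ = 10.33 × [(1+0.046) + 6×(0.2337−0.046)] / (0.164−0.046)
   = 10.33 × 2.1722 / 0.118 = 190.1595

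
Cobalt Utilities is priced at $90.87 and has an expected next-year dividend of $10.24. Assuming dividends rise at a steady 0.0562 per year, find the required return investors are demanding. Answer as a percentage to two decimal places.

Rearranging the constant-growth DDM: r = D₁/P₀ + g.
r = 10.2400 / 90.87 + 0.0562 = 0.11269 + 0.0562 = 0.16889

16.89%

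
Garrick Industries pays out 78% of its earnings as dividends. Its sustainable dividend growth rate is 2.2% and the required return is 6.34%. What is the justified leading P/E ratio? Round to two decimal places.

Justified leading P/E = b/(r−g) = 0.78/(0.0634−0.022) = 18.8406

18.84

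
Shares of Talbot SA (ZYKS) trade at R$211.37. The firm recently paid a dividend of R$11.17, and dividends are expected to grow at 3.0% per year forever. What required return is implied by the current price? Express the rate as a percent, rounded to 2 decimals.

Rearranging the constant-growth DDM: r = D₁/P₀ + g.
D₁ = 11.17 × (1 + 0.03) = 11.5051.
r = 11.5051 / 211.37 + 0.03 = 0.05443 + 0.03 = 0.08443

8.44%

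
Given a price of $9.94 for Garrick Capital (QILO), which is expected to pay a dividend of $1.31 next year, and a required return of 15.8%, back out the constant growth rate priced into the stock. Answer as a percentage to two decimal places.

2.62%

From P₀ = D₁/(r − g), the implied growth is g = r − D₁/P₀.
g = 0.158 − 1.31/9.94 = 0.158 − 0.13179 = 0.02621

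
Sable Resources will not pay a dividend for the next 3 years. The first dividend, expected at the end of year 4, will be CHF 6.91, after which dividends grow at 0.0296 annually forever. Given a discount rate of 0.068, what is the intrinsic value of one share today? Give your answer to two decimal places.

Deferred-dividend DDM. At t=3 the remaining stream is a growing perpetuity with first payment D_4 = 6.91.
V_3 = D_4/(r−g) = 6.91/(0.068−0.0296) = 179.9479
P₀ = V_3/(1+r)^3 = 179.9479/(1+0.068)^3 = 147.7179

CHF 147.72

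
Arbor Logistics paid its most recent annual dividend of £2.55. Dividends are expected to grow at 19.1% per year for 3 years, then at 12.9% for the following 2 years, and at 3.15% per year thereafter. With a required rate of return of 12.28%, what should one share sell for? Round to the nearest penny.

Three-stage DDM. Project D₁…D_5; terminal Gordon value at t=5 with g = 0.0315; discount at r = 0.1228.
D_1 = 3.0370
D_2 = 3.6171
D_3 = 4.3080
D_4 = 4.8637
D_5 = 5.4912
TV_5 = 5.6641/(0.1228−0.0315) = 62.0386
P₀ = Σ Dₜ/(1+r)ᵗ + TV_5/(1+r)^5 = 49.5206

£49.52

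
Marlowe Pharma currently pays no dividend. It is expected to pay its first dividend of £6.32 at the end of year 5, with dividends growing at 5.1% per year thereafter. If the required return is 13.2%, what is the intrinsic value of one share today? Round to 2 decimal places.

Deferred-dividend DDM. At t=4 the remaining stream is a growing perpetuity with first payment D_5 = 6.32.
V_4 = D_5/(r−g) = 6.32/(0.132−0.051) = 78.0247
P₀ = V_4/(1+r)^4 = 78.0247/(1+0.132)^4 = 47.5167

£47.52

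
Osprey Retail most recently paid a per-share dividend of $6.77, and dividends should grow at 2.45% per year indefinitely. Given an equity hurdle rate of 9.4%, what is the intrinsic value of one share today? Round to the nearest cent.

$99.80

Gordon growth model: P₀ = D₁/(r − g). D₁ = 6.77 × (1 + 0.0245) = 6.9359.
P₀ = 6.9359 / (0.094 − 0.0245) = 6.9359 / 0.0695 = 99.7966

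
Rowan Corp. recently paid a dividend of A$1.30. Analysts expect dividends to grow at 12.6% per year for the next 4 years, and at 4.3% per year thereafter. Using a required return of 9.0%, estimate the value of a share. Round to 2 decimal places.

Two-stage DDM. Project D₁…D_4 at 0.126, terminal growth 0.043, discount at r = 0.09.
D_1 = 1.4638
D_2 = 1.6482
D_3 = 1.8559
D_4 = 2.0898
Terminal value at t=4: TV = D_5/(r−g) = 2.1796/(0.09−0.043) = 46.3749
P₀ = 1.4638/(1+0.09)^1 + 1.6482/(1+0.09)^2 + 1.8559/(1+0.09)^3 + 2.0898/(1+0.09)^4 + 46.3749/(1+0.09)^4 = 38.4970

A$38.50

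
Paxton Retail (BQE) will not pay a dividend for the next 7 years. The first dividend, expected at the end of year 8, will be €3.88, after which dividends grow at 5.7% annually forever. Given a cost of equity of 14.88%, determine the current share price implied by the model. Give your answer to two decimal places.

Deferred-dividend DDM. At t=7 the remaining stream is a growing perpetuity with first payment D_8 = 3.88.
V_7 = D_8/(r−g) = 3.88/(0.1488−0.057) = 42.2658
P₀ = V_7/(1+r)^7 = 42.2658/(1+0.1488)^7 = 16.0058

€16.01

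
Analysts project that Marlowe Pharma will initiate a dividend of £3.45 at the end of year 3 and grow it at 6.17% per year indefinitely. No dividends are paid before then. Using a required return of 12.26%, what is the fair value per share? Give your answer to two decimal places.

Deferred-dividend DDM. At t=2 the remaining stream is a growing perpetuity with first payment D_3 = 3.45.
V_2 = D_3/(r−g) = 3.45/(0.1226−0.0617) = 56.6502
P₀ = V_2/(1+r)^2 = 56.6502/(1+0.1226)^2 = 44.9523

£44.95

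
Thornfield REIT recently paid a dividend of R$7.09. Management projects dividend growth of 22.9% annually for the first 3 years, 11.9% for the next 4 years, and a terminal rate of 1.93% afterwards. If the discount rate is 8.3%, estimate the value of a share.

R$261.51

Three-stage DDM. Project D₁…D_7; terminal Gordon value at t=7 with g = 0.0193; discount at r = 0.083.
D_1 = 8.7136
D_2 = 10.7090
D_3 = 13.1614
D_4 = 14.7276
D_5 = 16.4802
D_6 = 18.4413
D_7 = 20.6358
TV_7 = 21.0341/(0.083−0.0193) = 330.2059
P₀ = Σ Dₜ/(1+r)ᵗ + TV_7/(1+r)^7 = 261.5105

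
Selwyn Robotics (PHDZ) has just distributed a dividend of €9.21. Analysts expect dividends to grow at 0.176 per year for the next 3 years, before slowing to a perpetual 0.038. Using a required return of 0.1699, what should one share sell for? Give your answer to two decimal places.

Two-stage DDM. Project D₁…D_3 at 0.176, terminal growth 0.038, discount at r = 0.1699.
D_1 = 10.8310
D_2 = 12.7372
D_3 = 14.9790
Terminal value at t=3: TV = D_4/(r−g) = 15.5482/(0.1699−0.038) = 117.8784
P₀ = 10.8310/(1+0.1699)^1 + 12.7372/(1+0.1699)^2 + 14.9790/(1+0.1699)^3 + 117.8784/(1+0.1699)^3 = 101.5378

€101.54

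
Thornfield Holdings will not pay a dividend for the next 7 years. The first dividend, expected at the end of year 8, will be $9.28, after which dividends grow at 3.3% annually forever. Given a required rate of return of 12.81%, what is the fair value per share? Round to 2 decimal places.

Deferred-dividend DDM. At t=7 the remaining stream is a growing perpetuity with first payment D_8 = 9.28.
V_7 = D_8/(r−g) = 9.28/(0.1281−0.033) = 97.5815
P₀ = V_7/(1+r)^7 = 97.5815/(1+0.1281)^7 = 41.9695

$41.97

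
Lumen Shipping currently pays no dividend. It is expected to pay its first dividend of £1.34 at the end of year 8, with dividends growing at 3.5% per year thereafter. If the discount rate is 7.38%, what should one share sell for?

Deferred-dividend DDM. At t=7 the remaining stream is a growing perpetuity with first payment D_8 = 1.34.
V_7 = D_8/(r−g) = 1.34/(0.0738−0.035) = 34.5361
P₀ = V_7/(1+r)^7 = 34.5361/(1+0.0738)^7 = 20.9802

£20.98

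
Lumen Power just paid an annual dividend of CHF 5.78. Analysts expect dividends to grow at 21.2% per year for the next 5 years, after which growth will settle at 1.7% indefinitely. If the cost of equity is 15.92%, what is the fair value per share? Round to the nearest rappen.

CHF 84.75

Two-stage DDM. Project D₁…D_5 at 0.212, terminal growth 0.017, discount at r = 0.1592.
D_1 = 7.0054
D_2 = 8.4905
D_3 = 10.2905
D_4 = 12.4721
D_5 = 15.1161
Terminal value at t=5: TV = D_6/(r−g) = 15.3731/(0.1592−0.017) = 108.1091
P₀ = 7.0054/(1+0.1592)^1 + 8.4905/(1+0.1592)^2 + 10.2905/(1+0.1592)^3 + 12.4721/(1+0.1592)^4 + 15.1161/(1+0.1592)^5 + 108.1091/(1+0.1592)^5 = 84.7473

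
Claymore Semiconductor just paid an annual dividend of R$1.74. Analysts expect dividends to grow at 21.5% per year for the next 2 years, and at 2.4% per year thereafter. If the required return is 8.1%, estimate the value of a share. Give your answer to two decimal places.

R$43.64

Two-stage DDM. Project D₁…D_2 at 0.215, terminal growth 0.024, discount at r = 0.081.
D_1 = 2.1141
D_2 = 2.5686
Terminal value at t=2: TV = D_3/(r−g) = 2.6303/(0.081−0.024) = 46.1452
P₀ = 2.1141/(1+0.081)^1 + 2.5686/(1+0.081)^2 + 46.1452/(1+0.081)^2 = 43.6427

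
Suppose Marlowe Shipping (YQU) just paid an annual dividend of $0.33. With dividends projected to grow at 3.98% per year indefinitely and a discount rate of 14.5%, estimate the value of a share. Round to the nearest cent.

Gordon growth model: P₀ = D₁/(r − g). D₁ = 0.33 × (1 + 0.0398) = 0.3431.
P₀ = 0.3431 / (0.145 − 0.0398) = 0.3431 / 0.1052 = 3.2617

$3.26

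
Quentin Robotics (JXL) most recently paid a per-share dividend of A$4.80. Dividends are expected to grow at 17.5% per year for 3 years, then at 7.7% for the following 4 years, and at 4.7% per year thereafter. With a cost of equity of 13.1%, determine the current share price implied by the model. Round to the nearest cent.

Three-stage DDM. Project D₁…D_7; terminal Gordon value at t=7 with g = 0.047; discount at r = 0.131.
D_1 = 5.6400
D_2 = 6.6270
D_3 = 7.7867
D_4 = 8.3863
D_5 = 9.0320
D_6 = 9.7275
D_7 = 10.4765
TV_7 = 10.9689/(0.131−0.047) = 130.5825
P₀ = Σ Dₜ/(1+r)ᵗ + TV_7/(1+r)^7 = 89.7918

A$89.79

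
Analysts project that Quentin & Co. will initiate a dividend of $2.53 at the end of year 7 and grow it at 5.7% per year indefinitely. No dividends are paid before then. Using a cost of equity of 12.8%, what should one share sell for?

Deferred-dividend DDM. At t=6 the remaining stream is a growing perpetuity with first payment D_7 = 2.53.
V_6 = D_7/(r−g) = 2.53/(0.128−0.057) = 35.6338
P₀ = V_6/(1+r)^6 = 35.6338/(1+0.128)^6 = 17.2985

$17.30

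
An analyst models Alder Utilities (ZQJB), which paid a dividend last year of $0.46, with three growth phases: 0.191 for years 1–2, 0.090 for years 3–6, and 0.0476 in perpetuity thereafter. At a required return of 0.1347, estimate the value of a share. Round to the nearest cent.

$8.01

Three-stage DDM. Project D₁…D_6; terminal Gordon value at t=6 with g = 0.0476; discount at r = 0.1347.
D_1 = 0.5479
D_2 = 0.6525
D_3 = 0.7112
D_4 = 0.7752
D_5 = 0.8450
D_6 = 0.9211
TV_6 = 0.9649/(0.1347−0.0476) = 11.0781
P₀ = Σ Dₜ/(1+r)ᵗ + TV_6/(1+r)^6 = 8.0149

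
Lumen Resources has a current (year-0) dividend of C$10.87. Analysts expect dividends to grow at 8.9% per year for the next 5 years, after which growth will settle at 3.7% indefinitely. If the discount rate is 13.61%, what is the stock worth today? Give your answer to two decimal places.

C$140.00

Two-stage DDM. Project D₁…D_5 at 0.089, terminal growth 0.037, discount at r = 0.1361.
D_1 = 11.8374
D_2 = 12.8910
D_3 = 14.0383
D_4 = 15.2877
D_5 = 16.6483
Terminal value at t=5: TV = D_6/(r−g) = 17.2642/(0.1361−0.037) = 174.2104
P₀ = 11.8374/(1+0.1361)^1 + 12.8910/(1+0.1361)^2 + 14.0383/(1+0.1361)^3 + 15.2877/(1+0.1361)^4 + 16.6483/(1+0.1361)^5 + 174.2104/(1+0.1361)^5 = 139.9957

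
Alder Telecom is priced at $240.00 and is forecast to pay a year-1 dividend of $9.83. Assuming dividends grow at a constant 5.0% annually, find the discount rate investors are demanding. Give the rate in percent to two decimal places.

Rearranging the constant-growth DDM: r = D₁/P₀ + g.
r = 9.8300 / 240.00 + 0.05 = 0.04096 + 0.05 = 0.09096

9.10%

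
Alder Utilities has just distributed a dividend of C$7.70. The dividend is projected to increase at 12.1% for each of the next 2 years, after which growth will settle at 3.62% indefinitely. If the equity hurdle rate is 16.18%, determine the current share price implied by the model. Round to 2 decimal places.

Two-stage DDM. Project D₁…D_2 at 0.121, terminal growth 0.0362, discount at r = 0.1618.
D_1 = 8.6317
D_2 = 9.6761
Terminal value at t=2: TV = D_3/(r−g) = 10.0264/(0.1618−0.0362) = 79.8281
P₀ = 8.6317/(1+0.1618)^1 + 9.6761/(1+0.1618)^2 + 79.8281/(1+0.1618)^2 = 73.7399

C$73.74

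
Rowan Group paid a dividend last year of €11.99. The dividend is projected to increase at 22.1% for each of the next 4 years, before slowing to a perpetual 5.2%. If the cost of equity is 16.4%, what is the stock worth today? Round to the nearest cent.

€190.48

Two-stage DDM. Project D₁…D_4 at 0.221, terminal growth 0.052, discount at r = 0.164.
D_1 = 14.6398
D_2 = 17.8752
D_3 = 21.8256
D_4 = 26.6491
Terminal value at t=4: TV = D_5/(r−g) = 28.0348/(0.164−0.052) = 250.3108
P₀ = 14.6398/(1+0.164)^1 + 17.8752/(1+0.164)^2 + 21.8256/(1+0.164)^3 + 26.6491/(1+0.164)^4 + 250.3108/(1+0.164)^4 = 190.4799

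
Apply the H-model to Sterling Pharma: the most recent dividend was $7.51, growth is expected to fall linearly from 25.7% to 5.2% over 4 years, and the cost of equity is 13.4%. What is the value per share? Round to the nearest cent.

$133.90

H-model: P₀ = D₀[(1+g_L) + H(g_S−g_L)]/(r−g_L), with H = 4/2 = 2.
P₀ = 7.51 × [(1+0.052) + 2×(0.257−0.052)] / (0.134−0.052)
   = 7.51 × 1.4620 / 0.082 = 133.8978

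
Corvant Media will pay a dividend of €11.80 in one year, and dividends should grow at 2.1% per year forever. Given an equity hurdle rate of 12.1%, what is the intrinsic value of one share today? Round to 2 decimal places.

Gordon growth model: P₀ = D₁/(r − g), with D₁ = 11.80 given directly.
P₀ = 11.8000 / (0.121 − 0.021) = 11.8000 / 0.1 = 118.0000

€118.00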